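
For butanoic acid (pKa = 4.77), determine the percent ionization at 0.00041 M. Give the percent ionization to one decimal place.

18.4%

CH3(CH2)2COOH ⇌ CH3(CH2)2COO- + H+; let x = [H+] at equilibrium.
Ka = 10^(−4.77) = 1.70 × 10^-5
Ka = x²/(C₀ − x); solving the quadratic gives x = 7.54 × 10^-5 M.
Fraction ionized = 7.54 × 10^-5 / 0.00041 = 0.1839 → 18.4%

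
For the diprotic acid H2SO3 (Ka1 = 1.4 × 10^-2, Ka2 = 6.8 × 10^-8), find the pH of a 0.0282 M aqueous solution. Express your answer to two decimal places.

pH = 1.85

Since Ka1 ≫ Ka2, the first ionization dominates [H+].
Ka1 = x²/(0.0282 − x) = 1.4 × 10^-2
Solving the quadratic: x = (−Ka1 + √(Ka1² + 4·Ka1·C₀))/2 = 1.41 × 10^-2 M
pH = −log(1.41 × 10^-2) = 1.85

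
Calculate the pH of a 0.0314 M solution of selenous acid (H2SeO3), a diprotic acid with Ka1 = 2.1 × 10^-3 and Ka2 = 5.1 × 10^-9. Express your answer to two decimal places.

pH = 2.15

Ka1 ≫ Ka2, so treat the first dissociation as the only significant source of H+.
Ka1 = x²/(0.0314 − x) = 2.1 × 10^-3
Solving the quadratic: x = (−Ka1 + √(Ka1² + 4·Ka1·C₀))/2 = 7.14 × 10^-3 M
pH = −log(7.14 × 10^-3) = 2.15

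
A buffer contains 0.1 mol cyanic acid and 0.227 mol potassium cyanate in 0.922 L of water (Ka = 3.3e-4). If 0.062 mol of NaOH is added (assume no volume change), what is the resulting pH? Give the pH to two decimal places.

After neutralization: n(HOCN) = 0.038 mol, n(OCN-) = 0.289 mol.
pKa = −log(3.3 × 10^-4) = 3.481
Henderson–Hasselbalch with mole ratio 0.289/0.038: pH = 3.481 + (+0.881)

pH = 4.36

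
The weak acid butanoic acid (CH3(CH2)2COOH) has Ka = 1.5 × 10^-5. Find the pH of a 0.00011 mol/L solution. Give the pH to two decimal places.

pH = 4.47

CH3(CH2)2COOH ⇌ CH3(CH2)2COO- + H+
From the ICE table, Ka = [H+]²/(0.00011 − [H+]) = 1.5 × 10^-5.
The 5% rule fails; solving [H+]² + Ka·[H+] − Ka·C₀ = 0 exactly:
[H+] = [−1.5e-05 + √(1.5e-05² + 6.6e-09)]/2 = 3.38 × 10^-5 M
pH = −log[H+] = −log(3.38 × 10^-5) = 4.47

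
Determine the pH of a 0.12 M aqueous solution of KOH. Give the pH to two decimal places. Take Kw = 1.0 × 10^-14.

pH = 13.08

KOH is a strong base; [OH-] = 0.12 M.
pOH = -log(0.12) = 0.92
pH = 14.00 - 0.92 = 13.08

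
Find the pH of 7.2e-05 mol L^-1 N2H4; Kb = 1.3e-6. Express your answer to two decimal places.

pH = 8.96

N2H4 + H2O ⇌ N2H5+ + OH-
From the ICE table, Kb = x²/(7.2e-05 − x) = 1.3 × 10^-6.
The 5% rule fails; solving x² + Kb·x − Kb·C₀ = 0 exactly:
x = (−Kb + √(Kb² + 4·Kb·C₀))/2 = 9.05 × 10^-6 M
pOH = 5.04, so pH = 14.00 − pOH = 8.96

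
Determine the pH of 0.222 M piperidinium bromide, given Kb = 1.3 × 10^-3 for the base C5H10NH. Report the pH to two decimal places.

C5H10NH2+ is the conjugate acid of the weak base C5H10NH.
Ka = Kw/Kb = 1.0×10^-14 / 1.3 × 10^-3 = 7.69 × 10^-12
From the ICE table, Ka = x²/(0.222 − x) = 7.69 × 10^-12.
Neglecting x in the denominator: x = √(7.69 × 10^-12 × 0.222) = 1.31 × 10^-6 M
Check: 0.00059% ionized — well under 5%, approximation valid.
pH = −log[H+] = −log(1.31 × 10^-6) = 5.88

pH = 5.88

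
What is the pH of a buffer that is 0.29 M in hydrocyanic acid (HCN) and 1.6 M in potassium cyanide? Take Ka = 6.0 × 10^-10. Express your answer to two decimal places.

pH = 9.96

pKa = −log(6.0 × 10^-10) = 9.222
pH = pKa + log([A⁻]/[HA]) = 9.222 + log(1.6/0.29)
pH = 9.222 + (+0.742) = 9.96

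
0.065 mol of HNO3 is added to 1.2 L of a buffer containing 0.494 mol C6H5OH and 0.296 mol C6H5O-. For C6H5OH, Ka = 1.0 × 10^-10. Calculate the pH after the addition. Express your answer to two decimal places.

pH = 9.62

After neutralization: n(C6H5OH) = 0.559 mol, n(C6H5O-) = 0.231 mol.
pKa = −log(1.0 × 10^-10) = 10.000
Henderson–Hasselbalch with mole ratio 0.231/0.559: pH = 10.000 + (-0.384)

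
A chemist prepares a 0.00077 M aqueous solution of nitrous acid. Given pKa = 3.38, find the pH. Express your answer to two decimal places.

HNO2 ⇌ NO2- + H+
Ka = 10^(−3.38) = 4.17 × 10^-4
From the ICE table, Ka = x²/(0.00077 − x) = 4.17 × 10^-4.
Here C₀/Ka ≈ 1.85, so the small-x approximation fails. Use the quadratic:
x = (−Ka + √(Ka² + 4·Ka·C₀))/2 = 3.95 × 10^-4 M
pH = −log[H+] = −log(3.95 × 10^-4) = 3.40

pH = 3.40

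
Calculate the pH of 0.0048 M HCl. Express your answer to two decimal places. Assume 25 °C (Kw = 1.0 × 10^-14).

HCl is a strong acid and dissociates completely, so [H+] = 0.0048 M.
pH = -log(0.0048) = 2.32

pH = 2.32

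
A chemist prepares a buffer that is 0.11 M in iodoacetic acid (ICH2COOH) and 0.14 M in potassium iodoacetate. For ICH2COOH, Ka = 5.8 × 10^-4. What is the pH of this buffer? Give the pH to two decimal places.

pKa = −log(5.8 × 10^-4) = 3.237
Using pH = pKa + log([base]/[acid]) with [base]/[acid] = 0.14/0.11:
pH = 3.237 + (+0.105) = 3.34

pH = 3.34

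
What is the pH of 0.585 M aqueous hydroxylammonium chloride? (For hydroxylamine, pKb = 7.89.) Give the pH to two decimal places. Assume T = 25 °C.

pH = 3.17

NH3OH+ is the conjugate acid of the weak base NH2OH.
Kb = 10^(−7.89) = 1.29 × 10^-8
Ka = Kw/Kb = 1.0×10^-14 / 1.29 × 10^-8 = 7.75 × 10^-7
From the ICE table, Ka = [H+]²/(0.585 − [H+]) = 7.75 × 10^-7.
Since Ka ≪ C₀, [H+] ≈ √(Ka·C₀) = 6.73 × 10^-4 M.
pH = −log(6.73 × 10^-4) = 3.17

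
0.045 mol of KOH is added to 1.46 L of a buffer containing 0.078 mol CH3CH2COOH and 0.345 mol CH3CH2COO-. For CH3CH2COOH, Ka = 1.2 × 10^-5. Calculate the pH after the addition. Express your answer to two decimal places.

After neutralization: n(CH3CH2COOH) = 0.033 mol, n(CH3CH2COO-) = 0.39 mol.
pKa = −log(1.2 × 10^-5) = 4.921
pH = pKa + log(n_CH3CH2COO-/n_CH3CH2COOH) = 4.921 + log(0.39/0.033) = 4.921 + (+1.073)

pH = 5.99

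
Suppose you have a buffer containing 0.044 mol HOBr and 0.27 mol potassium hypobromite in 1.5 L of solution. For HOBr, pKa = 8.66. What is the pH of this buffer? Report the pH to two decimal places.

pH = pKa + log([A⁻]/[HA]) = 8.66 + log(0.27/0.044)
pH = 8.66 + (+0.788) = 9.45

pH = 9.45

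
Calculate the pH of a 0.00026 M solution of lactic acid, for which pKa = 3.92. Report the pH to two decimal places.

pH = 3.90

CH3CH(OH)COOH ⇌ CH3CH(OH)COO- + H+
Ka = 10^(−3.92) = 1.20 × 10^-4
From the ICE table, Ka = [H+]²/(0.00026 − [H+]) = 1.20 × 10^-4.
The 5% rule fails; solving [H+]² + Ka·[H+] − Ka·C₀ = 0 exactly:
[H+] = (−Ka + √(Ka² + 4·Ka·C₀))/2 = 1.27 × 10^-4 M
pH = −log[H+] = −log(1.27 × 10^-4) = 3.90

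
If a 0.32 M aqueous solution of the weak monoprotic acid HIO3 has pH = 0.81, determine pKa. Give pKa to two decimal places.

[H+] = 10^(-0.81) = 1.55 × 10^-1 M
At equilibrium [HA] = 0.32 − 1.55 × 10^-1 = 1.65 × 10^-1 M
Ka = [H+][A-]/[HA] = (1.55 × 10^-1)² / 1.65 × 10^-1 = 1.46 × 10^-1
pKa = -log(1.46 × 10^-1) = 0.84

pKa = 0.84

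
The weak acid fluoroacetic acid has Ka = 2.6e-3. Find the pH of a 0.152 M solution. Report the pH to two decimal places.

pH = 1.73

FCH2COOH ⇌ FCH2COO- + H+
Ka = x²/(0.152 − x) = 2.6 × 10^-3
Here C₀/Ka ≈ 58.5, so the small-x approximation fails. Use the quadratic:
x = [−0.0026 + √(0.0026² + 0.00158)]/2 = 1.86 × 10^-2 M
pH = −log(1.86 × 10^-2) = 1.73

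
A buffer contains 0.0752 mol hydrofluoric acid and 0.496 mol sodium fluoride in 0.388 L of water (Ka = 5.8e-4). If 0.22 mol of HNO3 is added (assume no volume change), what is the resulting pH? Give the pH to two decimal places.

After neutralization: n(HF) = 0.295 mol, n(F-) = 0.276 mol.
pKa = −log(5.8 × 10^-4) = 3.237
Henderson–Hasselbalch with mole ratio 0.276/0.295: pH = 3.237 + (-0.029)

pH = 3.21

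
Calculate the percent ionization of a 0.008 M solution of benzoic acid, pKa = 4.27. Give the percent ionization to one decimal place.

7.9%

C6H5COOH ⇌ C6H5COO- + H+; let x = [H+] at equilibrium.
Ka = 10^(−4.27) = 5.37 × 10^-5
Ka = x²/(C₀ − x); solving the quadratic gives x = 6.29 × 10^-4 M.
% ionization = x/C₀ × 100% = 6.29 × 10^-4/0.008 × 100% = 7.9%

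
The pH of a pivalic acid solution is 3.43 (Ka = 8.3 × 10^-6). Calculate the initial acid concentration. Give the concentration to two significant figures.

[H+] = 10^(-3.43) = 3.72 × 10^-4 M = x
Ka = x²/(C₀ − x) ⇒ C₀ = x + x²/Ka
C₀ = 3.72 × 10^-4 + (3.72 × 10^-4)²/(8.3 × 10^-6) = 1.70 × 10^-2 M

C₀ = 1.7 × 10^-2 M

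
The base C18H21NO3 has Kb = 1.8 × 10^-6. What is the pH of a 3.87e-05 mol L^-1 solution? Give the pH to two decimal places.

C18H21NO3 + H2O ⇌ C18H22NO3+ + OH-
Kb = x²/(3.87e-05 − x) = 1.8 × 10^-6
x is not negligible relative to C₀; solve x² + 1.8e-06·x − 6.97e-11 = 0.
x = [−1.8e-06 + √(1.8e-06² + 2.79e-10)]/2 = 7.49 × 10^-6 M
pOH = −log(7.49 × 10^-6) = 5.13; pH = 14.00 − 5.13 = 8.87

pH = 8.87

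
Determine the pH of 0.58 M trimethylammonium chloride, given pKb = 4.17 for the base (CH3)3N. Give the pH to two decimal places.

pH = 5.03

(CH3)3NH+ is the conjugate acid of the weak base (CH3)3N.
Kb = 10^(−4.17) = 6.76 × 10^-5
Ka = Kw/Kb = 1.0×10^-14 / 6.76 × 10^-5 = 1.48 × 10^-10
Ka = [H+]²/(0.58 − [H+]) = 1.48 × 10^-10
Since Ka ≪ C₀, [H+] ≈ √(Ka·C₀) = 9.26 × 10^-6 M.
([H+]/C₀ = 0.0016% < 5%, so the approximation holds.)
pH = −log(9.26 × 10^-6) = 5.03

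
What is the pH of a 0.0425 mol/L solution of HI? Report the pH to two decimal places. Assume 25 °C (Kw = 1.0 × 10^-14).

pH = 1.37

HI is a strong acid and dissociates completely, so [H+] = 0.0425 M.
pH = -log(0.0425) = 1.37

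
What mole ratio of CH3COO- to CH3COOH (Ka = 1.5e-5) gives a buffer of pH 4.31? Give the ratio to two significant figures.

pKa = -log(1.5 × 10^-5) = 4.824
pH = pKa + log(r) ⇒ log(r) = 4.31 − 4.824 = -0.514
r = [CH3COO-]/[CH3COOH] = 10^(-0.514) = 0.306

ratio = 0.31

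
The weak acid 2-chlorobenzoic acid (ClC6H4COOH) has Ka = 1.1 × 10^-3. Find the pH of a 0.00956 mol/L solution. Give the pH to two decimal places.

ClC6H4COOH ⇌ ClC6H4COO- + H+
From the ICE table, Ka = [H+]²/(0.00956 − [H+]) = 1.1 × 10^-3.
Here C₀/Ka ≈ 8.69, so the small-[H+] approximation fails. Use the quadratic:
[H+] = [−0.0011 + √(0.0011² + 4.21e-05)]/2 = 2.74 × 10^-3 M
pH = −log[H+] = −log(2.74 × 10^-3) = 2.56

pH = 2.56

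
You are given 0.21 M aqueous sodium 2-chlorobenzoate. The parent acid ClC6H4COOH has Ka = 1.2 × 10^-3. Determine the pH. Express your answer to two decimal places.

pH = 8.12

ClC6H4COO- is the conjugate base of the weak acid ClC6H4COOH.
Kb = Kw/Ka = 1.0×10^-14 / 1.2 × 10^-3 = 8.33 × 10^-12
From the ICE table, Kb = [OH-]²/(0.21 − [OH-]) = 8.33 × 10^-12.
Since Kb ≪ C₀, [OH-] ≈ √(Kb·C₀) = 1.32 × 10^-6 M.
Check: 0.00063% ionized — well under 5%, approximation valid.
pOH = −log(1.32 × 10^-6) = 5.88; pH = 14.00 − 5.88 = 8.12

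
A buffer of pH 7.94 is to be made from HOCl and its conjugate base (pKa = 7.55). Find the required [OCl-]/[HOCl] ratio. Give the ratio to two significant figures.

pH = pKa + log(r) ⇒ log(r) = 7.94 − 7.55 = +0.39
r = [OCl-]/[HOCl] = 10^(+0.39) = 2.45

ratio = 2.5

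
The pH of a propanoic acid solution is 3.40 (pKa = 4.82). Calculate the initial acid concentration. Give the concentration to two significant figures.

C₀ = 1.1 × 10^-2 M

[H+] = 10^(-3.40) = 3.98 × 10^-4 M = x
Ka = 10^(−4.82) = 1.51 × 10^-5
Ka = x²/(C₀ − x) ⇒ C₀ = x + x²/Ka
C₀ = 3.98 × 10^-4 + (3.98 × 10^-4)²/(1.51 × 10^-5) = 1.09 × 10^-2 M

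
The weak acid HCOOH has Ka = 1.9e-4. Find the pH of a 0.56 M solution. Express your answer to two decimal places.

pH = 1.99

HCOOH ⇌ HCOO- + H+
Ka = x²/(0.56 − x) = 1.9 × 10^-4
Assume x ≪ 0.56: x ≈ √(1.9 × 10^-4 × 0.56) = 1.03 × 10^-2 M
(x/C₀ = 1.8% < 5%, so the approximation holds.)
pH = −log[H+] = −log(1.03 × 10^-2) = 1.99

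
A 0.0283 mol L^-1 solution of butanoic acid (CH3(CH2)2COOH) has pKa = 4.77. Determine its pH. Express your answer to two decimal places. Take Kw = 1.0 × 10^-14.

CH3(CH2)2COOH ⇌ CH3(CH2)2COO- + H+
Ka = 10^(−4.77) = 1.70 × 10^-5
Ka = x²/(0.0283 − x) = 1.70 × 10^-5
Neglecting x in the denominator: x = √(1.70 × 10^-5 × 0.0283) = 6.94 × 10^-4 M
Check: 2.5% ionized — well under 5%, approximation valid.
pH = −log(6.94 × 10^-4) = 3.16

pH = 3.16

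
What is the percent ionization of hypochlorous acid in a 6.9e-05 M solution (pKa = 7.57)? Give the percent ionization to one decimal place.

2.0%

HOCl ⇌ OCl- + H+; let x = [H+] at equilibrium.
Ka = 10^(−7.57) = 2.69 × 10^-8
x ≈ √(Ka·C₀) = √(2.69 × 10^-8 × 6.9e-05) = 1.36 × 10^-6 M
Fraction ionized = 1.36 × 10^-6 / 6.9e-05 = 0.0197 → 2.0%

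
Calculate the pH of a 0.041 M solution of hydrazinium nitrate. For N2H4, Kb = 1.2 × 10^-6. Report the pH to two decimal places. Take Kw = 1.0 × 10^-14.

pH = 4.73

N2H5+ is the conjugate acid of the weak base N2H4.
Ka = Kw/Kb = 1.0×10^-14 / 1.2 × 10^-6 = 8.33 × 10^-9
Let x = [H+] at equilibrium. Ka = x²/(0.041 − x).
Neglecting x in the denominator: x = √(8.33 × 10^-9 × 0.041) = 1.85 × 10^-5 M
Check: 0.045% ionized — well under 5%, approximation valid.
pH = −log[H+] = −log(1.85 × 10^-5) = 4.73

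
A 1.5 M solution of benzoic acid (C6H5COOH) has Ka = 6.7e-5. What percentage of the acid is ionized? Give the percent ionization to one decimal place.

0.7%

C6H5COOH ⇌ C6H5COO- + H+; let x = [H+] at equilibrium.
x ≈ √(Ka·C₀) = √(6.7 × 10^-5 × 1.5) = 1.00 × 10^-2 M
% ionization = x/C₀ × 100% = 1.00 × 10^-2/1.5 × 100% = 0.7%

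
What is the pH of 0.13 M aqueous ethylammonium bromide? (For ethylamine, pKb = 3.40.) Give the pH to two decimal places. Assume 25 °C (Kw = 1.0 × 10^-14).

C2H5NH3+ is the conjugate acid of the weak base C2H5NH2.
Kb = 10^(−3.40) = 3.98 × 10^-4
Ka = Kw/Kb = 1.0×10^-14 / 3.98 × 10^-4 = 2.51 × 10^-11
Let x = [H+] at equilibrium. Ka = x²/(0.13 − x).
Assume x ≪ 0.13: x ≈ √(2.51 × 10^-11 × 0.13) = 1.81 × 10^-6 M
Check: 0.0014% ionized — well under 5%, approximation valid.
pH = −log[H+] = −log(1.81 × 10^-6) = 5.74

pH = 5.74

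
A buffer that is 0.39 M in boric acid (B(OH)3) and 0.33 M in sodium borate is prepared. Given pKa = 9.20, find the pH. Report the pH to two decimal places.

Henderson–Hasselbalch: pH = pKa + log([B(OH)4-]/[B(OH)3]) = 9.20 + log(0.33/0.39)
pH = 9.20 + (-0.073) = 9.13

pH = 9.13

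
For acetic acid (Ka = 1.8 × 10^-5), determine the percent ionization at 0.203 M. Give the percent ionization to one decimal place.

CH3COOH ⇌ CH3COO- + H+; let x = [H+] at equilibrium.
x ≈ √(Ka·C₀) = √(1.8 × 10^-5 × 0.203) = 1.91 × 10^-3 M
Fraction ionized = 1.91 × 10^-3 / 0.203 = 0.0094 → 0.9%

0.9%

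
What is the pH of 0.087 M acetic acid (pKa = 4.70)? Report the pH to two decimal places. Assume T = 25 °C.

CH3COOH ⇌ CH3COO- + H+
Ka = 10^(−4.70) = 2.00 × 10^-5
Let x = [H+] at equilibrium. Ka = x²/(0.087 − x).
Assume x ≪ 0.087: x ≈ √(2.00 × 10^-5 × 0.087) = 1.32 × 10^-3 M
(x/C₀ = 1.5% < 5%, so the approximation holds.)
pH = −log(1.32 × 10^-3) = 2.88

pH = 2.88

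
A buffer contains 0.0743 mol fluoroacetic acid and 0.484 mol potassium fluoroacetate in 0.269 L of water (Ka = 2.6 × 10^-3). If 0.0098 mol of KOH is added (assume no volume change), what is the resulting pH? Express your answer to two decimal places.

pH = 3.47

OH- converts FCH2COOH to FCH2COO-: FCH2COOH → 0.0645 mol, FCH2COO- → 0.494 mol.
pKa = −log(2.6 × 10^-3) = 2.585
pH = pKa + log([A⁻]/[HA]) = 2.585 + log(0.494/0.0645) = 2.585 +0.884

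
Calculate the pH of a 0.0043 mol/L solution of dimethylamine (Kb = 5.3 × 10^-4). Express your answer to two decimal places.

(CH3)2NH + H2O ⇌ (CH3)2NH2+ + OH-
Kb = x²/(0.0043 − x) = 5.3 × 10^-4
Here C₀/Kb ≈ 8.11, so the small-x approximation fails. Use the quadratic:
x = (−Kb + √(Kb² + 4·Kb·C₀))/2 = 1.27 × 10^-3 M
pOH = −log(1.27 × 10^-3) = 2.90; pH = 14.00 − 2.90 = 11.10

pH = 11.10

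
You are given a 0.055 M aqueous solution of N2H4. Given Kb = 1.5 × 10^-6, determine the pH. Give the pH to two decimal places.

pH = 10.46

N2H4 + H2O ⇌ N2H5+ + OH-
Let x = [OH-] at equilibrium. Kb = x²/(0.055 − x).
Assume x ≪ 0.055: x ≈ √(1.5 × 10^-6 × 0.055) = 2.87 × 10^-4 M
Check: 0.52% ionized — well under 5%, approximation valid.
pOH = −log(2.87 × 10^-4) = 3.54; pH = 14.00 − 3.54 = 10.46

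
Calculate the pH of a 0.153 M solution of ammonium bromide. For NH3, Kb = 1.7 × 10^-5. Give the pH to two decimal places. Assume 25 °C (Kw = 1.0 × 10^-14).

pH = 5.02

NH4+ is the conjugate acid of the weak base NH3.
Ka = Kw/Kb = 1.0×10^-14 / 1.7 × 10^-5 = 5.88 × 10^-10
Ka = [H+]²/(0.153 − [H+]) = 5.88 × 10^-10
Assume [H+] ≪ 0.153: [H+] ≈ √(5.88 × 10^-10 × 0.153) = 9.48 × 10^-6 M
([H+]/C₀ = 0.0062% < 5%, so the approximation holds.)
pH = −log[H+] = −log(9.48 × 10^-6) = 5.02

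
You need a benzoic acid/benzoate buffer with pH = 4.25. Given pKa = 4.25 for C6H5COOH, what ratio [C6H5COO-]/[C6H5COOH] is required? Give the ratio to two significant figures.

ratio = 1.0

pH = pKa + log(r) ⇒ log(r) = 4.25 − 4.25 = +0.00
r = [C6H5COO-]/[C6H5COOH] = 10^(+0.00) = 1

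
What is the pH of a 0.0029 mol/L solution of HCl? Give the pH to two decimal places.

HCl is a strong acid and dissociates completely, so [H+] = 0.0029 M.
pH = -log(0.0029) = 2.54

pH = 2.54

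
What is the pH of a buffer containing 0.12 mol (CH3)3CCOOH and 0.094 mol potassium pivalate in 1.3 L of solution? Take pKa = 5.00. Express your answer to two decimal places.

pH = 4.89

pH = pKa + log([A⁻]/[HA]) = 5.00 + log(0.094/0.12)
pH = 5.00 + (-0.106) = 4.89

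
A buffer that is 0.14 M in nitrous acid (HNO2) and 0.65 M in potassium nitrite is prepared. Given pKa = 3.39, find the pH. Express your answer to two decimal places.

pH = 4.06

Henderson–Hasselbalch: pH = pKa + log([NO2-]/[HNO2]) = 3.39 + log(0.65/0.14)
pH = 3.39 + (+0.667) = 4.06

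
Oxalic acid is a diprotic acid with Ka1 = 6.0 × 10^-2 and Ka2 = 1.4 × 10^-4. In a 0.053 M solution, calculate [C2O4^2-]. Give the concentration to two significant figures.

First ionization gives [H+] ≈ [HC2O4-] = 3.39 × 10^-2 M.
Second step: Ka2 = [H+][C2O4^2-]/[HC2O4-] ≈ [C2O4^2-] (since [H+] ≈ [HC2O4-]).
So [C2O4^2-] ≈ Ka2.

1.4 × 10^-4 M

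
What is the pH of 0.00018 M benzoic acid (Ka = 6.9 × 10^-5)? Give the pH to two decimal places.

C6H5COOH ⇌ C6H5COO- + H+
From the ICE table, Ka = x²/(0.00018 − x) = 6.9 × 10^-5.
x is not negligible relative to C₀; solve x² + 6.9e-05·x − 1.24e-08 = 0.
x = [−6.9e-05 + √(6.9e-05² + 4.97e-08)]/2 = 8.22 × 10^-5 M
pH = −log(8.22 × 10^-5) = 4.09

pH = 4.09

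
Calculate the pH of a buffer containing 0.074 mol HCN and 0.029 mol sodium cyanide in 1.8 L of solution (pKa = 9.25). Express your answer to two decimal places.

pH = 8.84

Henderson–Hasselbalch: pH = pKa + log([CN-]/[HCN]) = 9.25 + log(0.029/0.074)
pH = 9.25 + (-0.407) = 8.84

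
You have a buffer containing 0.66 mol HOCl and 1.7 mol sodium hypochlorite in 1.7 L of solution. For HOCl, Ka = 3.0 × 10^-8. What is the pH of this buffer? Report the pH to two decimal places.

pH = 7.93

pKa = −log(3.0 × 10^-8) = 7.523
Henderson–Hasselbalch: pH = pKa + log([OCl-]/[HOCl]) = 7.523 + log(1.7/0.66)
pH = 7.523 + (+0.411) = 7.93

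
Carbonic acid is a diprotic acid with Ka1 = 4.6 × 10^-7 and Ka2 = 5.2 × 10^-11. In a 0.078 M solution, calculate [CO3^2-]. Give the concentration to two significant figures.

First ionization gives [H+] ≈ [HCO3-] = 1.89 × 10^-4 M.
Second step: Ka2 = [H+][CO3^2-]/[HCO3-] ≈ [CO3^2-] (since [H+] ≈ [HCO3-]).
So [CO3^2-] ≈ Ka2.

5.2 × 10^-11 M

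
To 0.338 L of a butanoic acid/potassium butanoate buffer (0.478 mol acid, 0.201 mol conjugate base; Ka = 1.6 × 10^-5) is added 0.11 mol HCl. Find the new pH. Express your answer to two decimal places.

Added H+ converts CH3(CH2)2COO- to CH3(CH2)2COOH: CH3(CH2)2COOH → 0.588 mol, CH3(CH2)2COO- → 0.091 mol.
pKa = −log(1.6 × 10^-5) = 4.796
pH = pKa + log([A⁻]/[HA]) = 4.796 + log(0.091/0.588) = 4.796 -0.810

pH = 3.99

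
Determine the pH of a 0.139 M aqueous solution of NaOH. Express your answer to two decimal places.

pH = 13.14

NaOH is a strong base; [OH-] = 0.139 M.
pOH = -log(0.139) = 0.86
pH = 14.00 - 0.86 = 13.14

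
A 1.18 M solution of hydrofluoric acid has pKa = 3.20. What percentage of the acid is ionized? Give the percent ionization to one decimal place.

2.3%

HF ⇌ F- + H+; let x = [H+] at equilibrium.
Ka = 10^(−3.20) = 6.31 × 10^-4
x ≈ √(Ka·C₀) = √(6.31 × 10^-4 × 1.18) = 2.73 × 10^-2 M
Fraction ionized = 2.73 × 10^-2 / 1.18 = 0.0231 → 2.3%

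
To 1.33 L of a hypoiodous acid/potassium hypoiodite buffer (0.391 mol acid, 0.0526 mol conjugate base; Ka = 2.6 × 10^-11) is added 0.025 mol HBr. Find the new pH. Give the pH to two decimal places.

pH = 9.41

Added H+ converts OI- to HOI: HOI → 0.416 mol, OI- → 0.0276 mol.
pKa = −log(2.6 × 10^-11) = 10.585
Henderson–Hasselbalch with mole ratio 0.0276/0.416: pH = 10.585 + (-1.178)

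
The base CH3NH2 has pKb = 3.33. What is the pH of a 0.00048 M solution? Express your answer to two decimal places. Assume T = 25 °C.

CH3NH2 + H2O ⇌ CH3NH3+ + OH-
Kb = 10^(−3.33) = 4.68 × 10^-4
Kb = [OH-]²/(0.00048 − [OH-]) = 4.68 × 10^-4
[OH-] is not negligible relative to C₀; solve [OH-]² + 0.000468·[OH-] − 2.25e-07 = 0.
[OH-] = [−0.000468 + √(0.000468² + 8.99e-07)]/2 = 2.95 × 10^-4 M
pOH = 3.53, so pH = 14.00 − pOH = 10.47

pH = 10.47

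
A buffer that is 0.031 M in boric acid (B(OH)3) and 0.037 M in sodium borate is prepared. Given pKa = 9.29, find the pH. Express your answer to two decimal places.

Using pH = pKa + log([base]/[acid]) with [base]/[acid] = 0.037/0.031:
pH = 9.29 + (+0.077) = 9.37

pH = 9.37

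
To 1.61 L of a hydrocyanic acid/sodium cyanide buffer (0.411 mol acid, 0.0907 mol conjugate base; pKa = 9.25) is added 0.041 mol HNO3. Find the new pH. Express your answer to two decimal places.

pH = 8.29

After neutralization: n(HCN) = 0.452 mol, n(CN-) = 0.0497 mol.
pH = pKa + log(n_CN-/n_HCN) = 9.25 + log(0.0497/0.452) = 9.25 + (-0.959)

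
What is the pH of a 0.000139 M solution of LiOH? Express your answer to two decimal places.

pH = 10.14

LiOH is a strong base; [OH-] = 0.000139 M.
pOH = -log(0.000139) = 3.86
pH = 14.00 - 3.86 = 10.14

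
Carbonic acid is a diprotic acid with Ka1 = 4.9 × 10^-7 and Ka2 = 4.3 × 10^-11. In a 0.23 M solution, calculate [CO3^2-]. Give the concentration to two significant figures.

First ionization gives [H+] ≈ [HCO3-] = 3.36 × 10^-4 M.
Second step: Ka2 = [H+][CO3^2-]/[HCO3-] ≈ [CO3^2-] (since [H+] ≈ [HCO3-]).
So [CO3^2-] ≈ Ka2.

4.3 × 10^-11 M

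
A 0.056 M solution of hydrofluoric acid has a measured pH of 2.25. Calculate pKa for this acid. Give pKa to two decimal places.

[H+] = 10^(-2.25) = 5.62 × 10^-3 M
At equilibrium [HA] = 0.056 − 5.62 × 10^-3 = 5.04 × 10^-2 M
Ka = [H+][A-]/[HA] = (5.62 × 10^-3)² / 5.04 × 10^-2 = 6.27 × 10^-4
pKa = -log(6.27 × 10^-4) = 3.20

pKa = 3.20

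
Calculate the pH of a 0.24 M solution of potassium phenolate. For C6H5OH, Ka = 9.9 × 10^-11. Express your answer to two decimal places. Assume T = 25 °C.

C6H5O- is the conjugate base of the weak acid C6H5OH.
Kb = Kw/Ka = 1.0×10^-14 / 9.9 × 10^-11 = 1.01 × 10^-4
From the ICE table, Kb = [OH-]²/(0.24 − [OH-]) = 1.01 × 10^-4.
Neglecting [OH-] in the denominator: [OH-] = √(1.01 × 10^-4 × 0.24) = 4.92 × 10^-3 M
Check: 2.1% ionized — well under 5%, approximation valid.
pOH = −log(4.92 × 10^-3) = 2.31; pH = 14.00 − 2.31 = 11.69

pH = 11.69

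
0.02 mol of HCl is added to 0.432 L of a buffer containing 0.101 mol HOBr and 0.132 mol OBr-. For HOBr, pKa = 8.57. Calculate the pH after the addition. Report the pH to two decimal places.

Added H+ converts OBr- to HOBr: HOBr → 0.121 mol, OBr- → 0.112 mol.
pH = pKa + log(n_OBr-/n_HOBr) = 8.57 + log(0.112/0.121) = 8.57 + (-0.034)

pH = 8.54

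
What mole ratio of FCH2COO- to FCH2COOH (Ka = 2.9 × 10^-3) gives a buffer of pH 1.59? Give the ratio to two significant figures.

pKa = -log(2.9 × 10^-3) = 2.538
pH = pKa + log(r) ⇒ log(r) = 1.59 − 2.538 = -0.948
r = [FCH2COO-]/[FCH2COOH] = 10^(-0.948) = 0.113

ratio = 0.11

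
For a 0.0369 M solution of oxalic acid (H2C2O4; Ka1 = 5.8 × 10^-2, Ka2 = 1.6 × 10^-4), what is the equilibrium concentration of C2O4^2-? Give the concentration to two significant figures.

First ionization gives [H+] ≈ [HC2O4-] = 2.56 × 10^-2 M.
Second step: Ka2 = [H+][C2O4^2-]/[HC2O4-] ≈ [C2O4^2-] (since [H+] ≈ [HC2O4-]).
So [C2O4^2-] ≈ Ka2.

1.6 × 10^-4 M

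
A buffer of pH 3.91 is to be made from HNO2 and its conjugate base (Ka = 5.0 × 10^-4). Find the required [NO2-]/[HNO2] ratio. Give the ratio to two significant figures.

pKa = -log(5.0 × 10^-4) = 3.301
pH = pKa + log(r) ⇒ log(r) = 3.91 − 3.301 = +0.609
r = [NO2-]/[HNO2] = 10^(+0.609) = 4.06

ratio = 4.1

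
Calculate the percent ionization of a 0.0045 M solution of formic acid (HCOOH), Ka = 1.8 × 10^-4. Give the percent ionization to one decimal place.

18.1%

HCOOH ⇌ HCOO- + H+; let x = [H+] at equilibrium.
Ka = x²/(C₀ − x); solving the quadratic gives x = 8.14 × 10^-4 M.
Fraction ionized = 8.14 × 10^-4 / 0.0045 = 0.1809 → 18.1%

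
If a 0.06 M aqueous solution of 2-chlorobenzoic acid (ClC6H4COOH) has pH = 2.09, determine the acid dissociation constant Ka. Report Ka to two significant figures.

Ka = 1.3 × 10^-3

[H+] = 10^(-2.09) = 8.13 × 10^-3 M
At equilibrium [HA] = 0.06 − 8.13 × 10^-3 = 5.19 × 10^-2 M
Ka = [H+][A-]/[HA] = (8.13 × 10^-3)² / 5.19 × 10^-2 = 1.3 × 10^-3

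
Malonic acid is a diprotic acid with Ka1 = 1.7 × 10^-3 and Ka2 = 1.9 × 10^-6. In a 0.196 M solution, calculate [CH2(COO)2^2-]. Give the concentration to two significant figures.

1.9 × 10^-6 M

First ionization gives [H+] ≈ [CH2(COOH)COO-] = 1.74 × 10^-2 M.
Second step: Ka2 = [H+][CH2(COO)2^2-]/[CH2(COOH)COO-] ≈ [CH2(COO)2^2-] (since [H+] ≈ [CH2(COOH)COO-]).
So [CH2(COO)2^2-] ≈ Ka2.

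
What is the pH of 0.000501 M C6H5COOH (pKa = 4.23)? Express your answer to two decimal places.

C6H5COOH ⇌ C6H5COO- + H+
Ka = 10^(−4.23) = 5.89 × 10^-5
From the ICE table, Ka = [H+]²/(0.000501 − [H+]) = 5.89 × 10^-5.
[H+] is not negligible relative to C₀; solve [H+]² + 5.89e-05·[H+] − 2.95e-08 = 0.
[H+] = (−Ka + √(Ka² + 4·Ka·C₀))/2 = 1.45 × 10^-4 M
pH = −log(1.45 × 10^-4) = 3.84

pH = 3.84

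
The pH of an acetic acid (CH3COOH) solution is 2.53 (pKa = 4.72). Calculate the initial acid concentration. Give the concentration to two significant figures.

[H+] = 10^(-2.53) = 2.95 × 10^-3 M = x
Ka = 10^(−4.72) = 1.91 × 10^-5
Ka = x²/(C₀ − x) ⇒ C₀ = x + x²/Ka
C₀ = 2.95 × 10^-3 + (2.95 × 10^-3)²/(1.91 × 10^-5) = 4.59 × 10^-1 M

C₀ = 4.6 × 10^-1 M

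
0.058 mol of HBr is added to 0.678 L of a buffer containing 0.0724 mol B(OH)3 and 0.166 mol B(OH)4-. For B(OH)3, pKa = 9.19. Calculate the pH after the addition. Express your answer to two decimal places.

pH = 9.11

Added H+ converts B(OH)4- to B(OH)3: B(OH)3 → 0.13 mol, B(OH)4- → 0.108 mol.
Henderson–Hasselbalch with mole ratio 0.108/0.13: pH = 9.19 + (-0.081)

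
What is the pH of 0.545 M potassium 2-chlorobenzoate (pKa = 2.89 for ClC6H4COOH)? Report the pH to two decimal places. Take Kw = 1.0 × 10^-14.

ClC6H4COO- is the conjugate base of the weak acid ClC6H4COOH.
Ka = 10^(−2.89) = 1.29 × 10^-3
Kb = Kw/Ka = 1.0×10^-14 / 1.29 × 10^-3 = 7.75 × 10^-12
Kb = [OH-]²/(0.545 − [OH-]) = 7.75 × 10^-12
Since Kb ≪ C₀, [OH-] ≈ √(Kb·C₀) = 2.06 × 10^-6 M.
([OH-]/C₀ = 0.00038% < 5%, so the approximation holds.)
pOH = 5.69, so pH = 14.00 − pOH = 8.31

pH = 8.31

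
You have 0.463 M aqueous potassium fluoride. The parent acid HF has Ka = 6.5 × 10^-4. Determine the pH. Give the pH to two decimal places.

pH = 8.43

F- is the conjugate base of the weak acid HF.
Kb = Kw/Ka = 1.0×10^-14 / 6.5 × 10^-4 = 1.54 × 10^-11
Kb = [OH-]²/(0.463 − [OH-]) = 1.54 × 10^-11
Neglecting [OH-] in the denominator: [OH-] = √(1.54 × 10^-11 × 0.463) = 2.67 × 10^-6 M
pOH = 5.57, so pH = 14.00 − pOH = 8.43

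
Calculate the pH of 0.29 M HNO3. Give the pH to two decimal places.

pH = 0.54

HNO3 is a strong acid and dissociates completely, so [H+] = 0.29 M.
pH = -log(0.29) = 0.54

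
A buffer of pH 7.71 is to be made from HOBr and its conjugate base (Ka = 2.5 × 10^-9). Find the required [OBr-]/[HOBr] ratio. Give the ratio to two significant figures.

pKa = -log(2.5 × 10^-9) = 8.602
pH = pKa + log(r) ⇒ log(r) = 7.71 − 8.602 = -0.892
r = [OBr-]/[HOBr] = 10^(-0.892) = 0.128

ratio = 0.13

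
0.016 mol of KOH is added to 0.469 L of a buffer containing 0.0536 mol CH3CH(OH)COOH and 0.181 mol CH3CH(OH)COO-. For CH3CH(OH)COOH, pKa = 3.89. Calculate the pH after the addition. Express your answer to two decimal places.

OH- converts CH3CH(OH)COOH to CH3CH(OH)COO-: CH3CH(OH)COOH → 0.0376 mol, CH3CH(OH)COO- → 0.197 mol.
pH = pKa + log([A⁻]/[HA]) = 3.89 + log(0.197/0.0376) = 3.89 +0.719

pH = 4.61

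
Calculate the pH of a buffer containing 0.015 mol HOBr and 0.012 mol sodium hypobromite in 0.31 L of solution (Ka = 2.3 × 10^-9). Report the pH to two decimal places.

pH = 8.54

pKa = −log(2.3 × 10^-9) = 8.638
Henderson–Hasselbalch: pH = pKa + log([OBr-]/[HOBr]) = 8.638 + log(0.012/0.015)
pH = 8.638 + (-0.097) = 8.54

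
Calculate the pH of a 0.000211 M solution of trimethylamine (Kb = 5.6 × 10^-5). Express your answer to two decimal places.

pH = 9.93

(CH3)3N + H2O ⇌ (CH3)3NH+ + OH-
From the ICE table, Kb = x²/(0.000211 − x) = 5.6 × 10^-5.
The 5% rule fails; solving x² + Kb·x − Kb·C₀ = 0 exactly:
x = (−Kb + √(Kb² + 4·Kb·C₀))/2 = 8.42 × 10^-5 M
pOH = −log(8.42 × 10^-5) = 4.07; pH = 14.00 − 4.07 = 9.93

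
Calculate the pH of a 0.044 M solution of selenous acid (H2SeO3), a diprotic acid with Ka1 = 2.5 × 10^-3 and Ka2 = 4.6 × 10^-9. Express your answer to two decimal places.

Ka1 ≫ Ka2, so treat the first dissociation as the only significant source of H+.
Ka1 = x²/(0.044 − x) = 2.5 × 10^-3
Solving the quadratic: x = (−Ka1 + √(Ka1² + 4·Ka1·C₀))/2 = 9.31 × 10^-3 M
pH = −log(9.31 × 10^-3) = 2.03

pH = 2.03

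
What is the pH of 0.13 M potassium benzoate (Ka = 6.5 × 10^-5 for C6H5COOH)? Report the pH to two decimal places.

C6H5COO- is the conjugate base of the weak acid C6H5COOH.
Kb = Kw/Ka = 1.0×10^-14 / 6.5 × 10^-5 = 1.54 × 10^-10
From the ICE table, Kb = x²/(0.13 − x) = 1.54 × 10^-10.
Assume x ≪ 0.13: x ≈ √(1.54 × 10^-10 × 0.13) = 4.47 × 10^-6 M
Check: 0.0034% ionized — well under 5%, approximation valid.
pOH = −log(4.47 × 10^-6) = 5.35; pH = 14.00 − 5.35 = 8.65

pH = 8.65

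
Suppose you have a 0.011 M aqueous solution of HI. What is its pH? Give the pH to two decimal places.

HI is a strong acid and dissociates completely, so [H+] = 0.011 M.
pH = -log(0.011) = 1.96

pH = 1.96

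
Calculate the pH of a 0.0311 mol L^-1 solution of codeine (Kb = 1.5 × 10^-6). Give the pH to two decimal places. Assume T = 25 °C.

C18H21NO3 + H2O ⇌ C18H22NO3+ + OH-
Let x = [OH-] at equilibrium. Kb = x²/(0.0311 − x).
Neglecting x in the denominator: x = √(1.5 × 10^-6 × 0.0311) = 2.16 × 10^-4 M
Check: 0.69% ionized — well under 5%, approximation valid.
pOH = 3.67, so pH = 14.00 − pOH = 10.33

pH = 10.33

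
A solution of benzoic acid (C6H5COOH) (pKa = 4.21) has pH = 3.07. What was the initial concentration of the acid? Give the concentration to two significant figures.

C₀ = 1.3 × 10^-2 M

[H+] = 10^(-3.07) = 8.51 × 10^-4 M = x
Ka = 10^(−4.21) = 6.17 × 10^-5
Ka = x²/(C₀ − x) ⇒ C₀ = x + x²/Ka
C₀ = 8.51 × 10^-4 + (8.51 × 10^-4)²/(6.17 × 10^-5) = 1.26 × 10^-2 M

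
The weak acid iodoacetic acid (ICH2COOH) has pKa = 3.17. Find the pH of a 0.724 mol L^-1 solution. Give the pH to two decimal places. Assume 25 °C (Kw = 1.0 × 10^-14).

pH = 1.66

ICH2COOH ⇌ ICH2COO- + H+
Ka = 10^(−3.17) = 6.76 × 10^-4
Ka = [H+]²/(0.724 − [H+]) = 6.76 × 10^-4
Since Ka ≪ C₀, [H+] ≈ √(Ka·C₀) = 2.21 × 10^-2 M.
Check: 3.1% ionized — well under 5%, approximation valid.
pH = −log[H+] = −log(2.21 × 10^-2) = 1.66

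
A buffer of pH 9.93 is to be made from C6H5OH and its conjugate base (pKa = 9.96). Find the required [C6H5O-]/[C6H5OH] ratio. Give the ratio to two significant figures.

pH = pKa + log(r) ⇒ log(r) = 9.93 − 9.96 = -0.03
r = [C6H5O-]/[C6H5OH] = 10^(-0.03) = 0.933

ratio = 0.93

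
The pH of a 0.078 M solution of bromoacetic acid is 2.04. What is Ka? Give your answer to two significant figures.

[H+] = 10^(-2.04) = 9.12 × 10^-3 M
At equilibrium [HA] = 0.078 − 9.12 × 10^-3 = 6.89 × 10^-2 M
Ka = [H+][A-]/[HA] = (9.12 × 10^-3)² / 6.89 × 10^-2 = 1.2 × 10^-3

Ka = 1.2 × 10^-3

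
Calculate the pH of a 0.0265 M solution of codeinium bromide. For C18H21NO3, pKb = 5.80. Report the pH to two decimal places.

C18H22NO3+ is the conjugate acid of the weak base C18H21NO3.
Kb = 10^(−5.80) = 1.58 × 10^-6
Ka = Kw/Kb = 1.0×10^-14 / 1.58 × 10^-6 = 6.33 × 10^-9
Ka = [H+]²/(0.0265 − [H+]) = 6.33 × 10^-9
Assume [H+] ≪ 0.0265: [H+] ≈ √(6.33 × 10^-9 × 0.0265) = 1.30 × 10^-5 M
pH = −log[H+] = −log(1.30 × 10^-5) = 4.89

pH = 4.89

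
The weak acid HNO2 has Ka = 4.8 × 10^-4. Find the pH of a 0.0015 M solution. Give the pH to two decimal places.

pH = 3.19

HNO2 ⇌ NO2- + H+
From the ICE table, Ka = [H+]²/(0.0015 − [H+]) = 4.8 × 10^-4.
[H+] is not negligible relative to C₀; solve [H+]² + 0.00048·[H+] − 7.2e-07 = 0.
[H+] = [−0.00048 + √(0.00048² + 2.88e-06)]/2 = 6.42 × 10^-4 M
pH = −log(6.42 × 10^-4) = 3.19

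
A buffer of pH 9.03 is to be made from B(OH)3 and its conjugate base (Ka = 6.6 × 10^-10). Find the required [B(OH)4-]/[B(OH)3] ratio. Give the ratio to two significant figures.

pKa = -log(6.6 × 10^-10) = 9.180
pH = pKa + log(r) ⇒ log(r) = 9.03 − 9.180 = -0.150
r = [B(OH)4-]/[B(OH)3] = 10^(-0.150) = 0.708

ratio = 0.71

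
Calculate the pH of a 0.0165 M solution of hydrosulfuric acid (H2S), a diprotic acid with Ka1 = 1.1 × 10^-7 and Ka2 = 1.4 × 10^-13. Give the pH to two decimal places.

pH = 4.37

Ka1 ≫ Ka2, so treat the first dissociation as the only significant source of H+.
Ka1 = x²/(0.0165 − x) = 1.1 × 10^-7
x ≈ √(1.1 × 10^-7 × 0.0165) = 4.26 × 10^-5 M
pH = −log(4.26 × 10^-5) = 4.37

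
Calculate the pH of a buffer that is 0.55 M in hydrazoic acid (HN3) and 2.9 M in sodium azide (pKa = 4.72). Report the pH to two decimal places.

pH = 5.44

Using pH = pKa + log([base]/[acid]) with [base]/[acid] = 2.9/0.55:
pH = 4.72 + (+0.722) = 5.44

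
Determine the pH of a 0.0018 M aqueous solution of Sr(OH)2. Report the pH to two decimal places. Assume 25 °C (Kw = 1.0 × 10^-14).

Sr(OH)2 is a strong base (each formula unit releases 2 OH-); [OH-] = 0.0036 M.
pOH = -log(0.0036) = 2.44
pH = 14.00 - 2.44 = 11.56

pH = 11.56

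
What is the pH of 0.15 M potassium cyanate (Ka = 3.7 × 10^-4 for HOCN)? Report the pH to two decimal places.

OCN- is the conjugate base of the weak acid HOCN.
Kb = Kw/Ka = 1.0×10^-14 / 3.7 × 10^-4 = 2.70 × 10^-11
From the ICE table, Kb = [OH-]²/(0.15 − [OH-]) = 2.70 × 10^-11.
Since Kb ≪ C₀, [OH-] ≈ √(Kb·C₀) = 2.01 × 10^-6 M.
Check: 0.0013% ionized — well under 5%, approximation valid.
pOH = −log(2.01 × 10^-6) = 5.70; pH = 14.00 − 5.70 = 8.30

pH = 8.30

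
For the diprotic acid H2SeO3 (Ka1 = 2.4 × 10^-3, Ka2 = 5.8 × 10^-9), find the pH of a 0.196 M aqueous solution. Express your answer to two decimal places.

Since Ka1 ≫ Ka2, the first ionization dominates [H+].
Ka1 = x²/(0.196 − x) = 2.4 × 10^-3
Solving the quadratic: x = (−Ka1 + √(Ka1² + 4·Ka1·C₀))/2 = 2.05 × 10^-2 M
pH = −log(2.05 × 10^-2) = 1.69

pH = 1.69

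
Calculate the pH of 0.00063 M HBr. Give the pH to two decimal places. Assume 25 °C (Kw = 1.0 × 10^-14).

pH = 3.20

HBr is a strong acid and dissociates completely, so [H+] = 0.00063 M.
pH = -log(0.00063) = 3.20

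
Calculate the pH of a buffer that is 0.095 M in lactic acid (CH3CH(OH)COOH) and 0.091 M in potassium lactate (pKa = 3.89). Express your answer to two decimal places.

Henderson–Hasselbalch: pH = pKa + log([CH3CH(OH)COO-]/[CH3CH(OH)COOH]) = 3.89 + log(0.091/0.095)
pH = 3.89 + (-0.019) = 3.87

pH = 3.87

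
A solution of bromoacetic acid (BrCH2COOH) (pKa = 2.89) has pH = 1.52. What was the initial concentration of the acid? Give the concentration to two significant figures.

C₀ = 7.4 × 10^-1 M

[H+] = 10^(-1.52) = 3.02 × 10^-2 M = x
Ka = 10^(−2.89) = 1.29 × 10^-3
Ka = x²/(C₀ − x) ⇒ C₀ = x + x²/Ka
C₀ = 3.02 × 10^-2 + (3.02 × 10^-2)²/(1.29 × 10^-3) = 7.37 × 10^-1 M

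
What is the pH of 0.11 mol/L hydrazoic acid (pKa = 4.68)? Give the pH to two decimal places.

HN3 ⇌ N3- + H+
Ka = 10^(−4.68) = 2.09 × 10^-5
From the ICE table, Ka = x²/(0.11 − x) = 2.09 × 10^-5.
Assume x ≪ 0.11: x ≈ √(2.09 × 10^-5 × 0.11) = 1.52 × 10^-3 M
pH = −log[H+] = −log(1.52 × 10^-3) = 2.82

pH = 2.82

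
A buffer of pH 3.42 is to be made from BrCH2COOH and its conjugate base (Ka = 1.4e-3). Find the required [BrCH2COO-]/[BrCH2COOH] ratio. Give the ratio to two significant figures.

ratio = 3.7

pKa = -log(1.4 × 10^-3) = 2.854
pH = pKa + log(r) ⇒ log(r) = 3.42 − 2.854 = +0.566
r = [BrCH2COO-]/[BrCH2COOH] = 10^(+0.566) = 3.68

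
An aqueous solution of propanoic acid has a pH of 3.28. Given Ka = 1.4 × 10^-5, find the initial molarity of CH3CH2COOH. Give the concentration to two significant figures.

[H+] = 10^(-3.28) = 5.25 × 10^-4 M = x
Ka = x²/(C₀ − x) ⇒ C₀ = x + x²/Ka
C₀ = 5.25 × 10^-4 + (5.25 × 10^-4)²/(1.4 × 10^-5) = 2.02 × 10^-2 M

C₀ = 2.0 × 10^-2 M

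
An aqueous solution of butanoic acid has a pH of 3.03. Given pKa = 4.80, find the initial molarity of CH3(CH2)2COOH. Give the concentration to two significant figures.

C₀ = 5.6 × 10^-2 M

[H+] = 10^(-3.03) = 9.33 × 10^-4 M = x
Ka = 10^(−4.80) = 1.58 × 10^-5
Ka = x²/(C₀ − x) ⇒ C₀ = x + x²/Ka
C₀ = 9.33 × 10^-4 + (9.33 × 10^-4)²/(1.58 × 10^-5) = 5.60 × 10^-2 M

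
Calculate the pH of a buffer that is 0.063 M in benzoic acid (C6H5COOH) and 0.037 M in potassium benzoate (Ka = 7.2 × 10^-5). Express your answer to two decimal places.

pKa = −log(7.2 × 10^-5) = 4.143
Henderson–Hasselbalch: pH = pKa + log([C6H5COO-]/[C6H5COOH]) = 4.143 + log(0.037/0.063)
pH = 4.143 + (-0.231) = 3.91

pH = 3.91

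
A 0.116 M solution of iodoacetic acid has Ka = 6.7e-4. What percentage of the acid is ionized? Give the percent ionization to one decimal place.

7.3%

ICH2COOH ⇌ ICH2COO- + H+; let x = [H+] at equilibrium.
Solve x² + 0.00067x − 7.77e-05 = 0 → x = 8.49 × 10^-3 M
Fraction ionized = 8.49 × 10^-3 / 0.116 = 0.0732 → 7.3%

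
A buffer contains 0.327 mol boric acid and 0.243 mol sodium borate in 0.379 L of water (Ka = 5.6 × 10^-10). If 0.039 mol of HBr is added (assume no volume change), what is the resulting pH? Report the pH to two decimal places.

pH = 9.00

After neutralization: n(B(OH)3) = 0.366 mol, n(B(OH)4-) = 0.204 mol.
pKa = −log(5.6 × 10^-10) = 9.252
pH = pKa + log([A⁻]/[HA]) = 9.252 + log(0.204/0.366) = 9.252 -0.254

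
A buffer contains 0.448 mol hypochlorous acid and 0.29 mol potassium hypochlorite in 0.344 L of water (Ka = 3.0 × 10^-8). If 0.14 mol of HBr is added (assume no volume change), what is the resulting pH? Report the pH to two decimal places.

pH = 6.93

After neutralization: n(HOCl) = 0.588 mol, n(OCl-) = 0.15 mol.
pKa = −log(3.0 × 10^-8) = 7.523
pH = pKa + log(n_OCl-/n_HOCl) = 7.523 + log(0.15/0.588) = 7.523 + (-0.593)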